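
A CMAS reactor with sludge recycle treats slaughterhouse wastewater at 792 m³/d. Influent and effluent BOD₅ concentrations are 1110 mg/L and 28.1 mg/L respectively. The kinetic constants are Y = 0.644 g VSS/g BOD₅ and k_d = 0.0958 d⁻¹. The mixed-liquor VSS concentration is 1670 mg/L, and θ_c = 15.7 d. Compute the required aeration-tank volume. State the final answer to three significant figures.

Rearranging the biomass balance for a CMAS with decay, V = Y·Q·ΔS·θ_c / [X·(1+k_d θ_c)] = 0.644 × 792 × (1110 − 28.1) × 15.7 / [1670 × (1 + 0.0958 × 15.7)] = 8.66×10^6 / 4182 = 2072 m³.

V ≈ 2070 m³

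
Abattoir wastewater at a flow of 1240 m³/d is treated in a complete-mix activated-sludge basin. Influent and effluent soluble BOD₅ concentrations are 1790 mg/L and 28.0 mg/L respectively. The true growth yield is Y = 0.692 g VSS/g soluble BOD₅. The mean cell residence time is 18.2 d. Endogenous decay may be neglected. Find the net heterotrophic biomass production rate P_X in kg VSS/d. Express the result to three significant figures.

P_X ≈ 1510 kg VSS/d

No decay correction is needed, so Y_obs = Y = 0.692.
Substrate removed = Q·(S₀ − S) = 1240 m³/d × (1790 − 28.0) g/m³ = 2.18×10^6 g/d = 2185 kg/d.
Net biomass production P_X = Y_obs × Q·(S₀ − S) = 0.6920 × 2185 = 1512 kg VSS/d.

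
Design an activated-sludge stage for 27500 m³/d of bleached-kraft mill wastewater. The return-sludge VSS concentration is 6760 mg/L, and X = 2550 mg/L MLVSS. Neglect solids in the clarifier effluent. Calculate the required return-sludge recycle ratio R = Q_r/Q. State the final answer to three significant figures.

Solids balance on the clarifier gives (1+R)X = R·X_r, so R = X/(X_r − X) = 2550 / (6760 − 2550) = 0.6057.

R ≈ 0.606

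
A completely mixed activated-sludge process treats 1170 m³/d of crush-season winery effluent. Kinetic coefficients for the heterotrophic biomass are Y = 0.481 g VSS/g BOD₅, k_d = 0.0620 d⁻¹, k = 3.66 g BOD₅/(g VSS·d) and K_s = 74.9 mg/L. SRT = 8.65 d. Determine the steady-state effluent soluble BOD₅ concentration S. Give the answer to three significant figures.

S ≈ 8.40 mg/L

Effluent substrate depends only on kinetics and SRT: S = K_s(1 + k_d θ_c) / [θ_c(Yk − k_d) − 1] = 74.9 × (1 + 0.0620 × 8.65) / [8.65 × (0.481 × 3.66 − 0.0620) − 1] = 115.1 / 13.69 = 8.404 mg/L.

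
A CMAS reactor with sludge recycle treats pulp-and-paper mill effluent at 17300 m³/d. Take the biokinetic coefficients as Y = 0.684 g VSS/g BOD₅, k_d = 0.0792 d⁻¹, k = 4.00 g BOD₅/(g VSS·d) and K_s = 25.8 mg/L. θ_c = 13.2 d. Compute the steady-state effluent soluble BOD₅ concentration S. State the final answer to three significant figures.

S ≈ 1.55 mg/L

From the Monod/SRT balance for a CMAS, S = K_s·(1+k_d θ_c)/[θ_c·(Y k − k_d) − 1] = 25.8 × (1 + 0.0792 × 13.2) / [13.2 × (0.684 × 4.00 − 0.0792) − 1] = 52.77 / 34.07 = 1.549 mg/L.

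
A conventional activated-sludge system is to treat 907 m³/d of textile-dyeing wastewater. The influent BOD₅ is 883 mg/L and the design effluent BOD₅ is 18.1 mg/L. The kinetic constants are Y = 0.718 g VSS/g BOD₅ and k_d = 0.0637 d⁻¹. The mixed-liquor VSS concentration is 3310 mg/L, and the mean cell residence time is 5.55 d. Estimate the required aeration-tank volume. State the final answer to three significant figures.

V ≈ 698 m³

Rearranging the biomass balance for a CMAS with decay, V = Y·Q·ΔS·θ_c / [X·(1+k_d θ_c)] = 0.718 × 907 × (883 − 18.1) × 5.55 / [3310 × (1 + 0.0637 × 5.55)] = 3.13×10^6 / 4480 = 697.7 m³.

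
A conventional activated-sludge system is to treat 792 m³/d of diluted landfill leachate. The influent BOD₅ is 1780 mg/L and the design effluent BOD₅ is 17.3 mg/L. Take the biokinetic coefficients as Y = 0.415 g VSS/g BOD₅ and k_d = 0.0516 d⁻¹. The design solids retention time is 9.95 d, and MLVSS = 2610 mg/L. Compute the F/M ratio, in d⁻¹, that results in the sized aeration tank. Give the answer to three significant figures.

F/M ≈ 0.370 d⁻¹

Rearranging the biomass balance for a CMAS with decay, V = Y·Q·ΔS·θ_c / [X·(1+k_d θ_c)] = 0.415 × 792 × (1780 − 17.3) × 9.95 / [2610 × (1 + 0.0516 × 9.95)] = 5.76×10^6 / 3950 = 1459 m³.
Food-to-microorganism ratio F/M = Q S₀ / (V X) = 792 × 1780 / (1459 × 2610) = 0.3701 d⁻¹.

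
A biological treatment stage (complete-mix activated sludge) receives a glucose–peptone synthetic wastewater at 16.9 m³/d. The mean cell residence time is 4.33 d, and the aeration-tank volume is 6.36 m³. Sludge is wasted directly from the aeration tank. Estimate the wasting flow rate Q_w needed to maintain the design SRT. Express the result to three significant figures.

Wasting from the aeration tank: Q_w = V / θ_c = 6.360 / 4.33 = 1.469 m³/d.

Q_w ≈ 1.47 m³/d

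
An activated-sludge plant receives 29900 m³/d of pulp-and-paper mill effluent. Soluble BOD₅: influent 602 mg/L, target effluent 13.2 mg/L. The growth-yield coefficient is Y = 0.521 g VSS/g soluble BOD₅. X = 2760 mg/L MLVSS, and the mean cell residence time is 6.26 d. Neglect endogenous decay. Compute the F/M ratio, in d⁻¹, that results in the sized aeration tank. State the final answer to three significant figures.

With k_d = 0 the design equation reduces to V = Y Q (S₀−S) θ_c / X = 0.521 × 29900 × (602 − 13.2) × 6.26 / 2760 = 20804 m³.
Food-to-microorganism ratio F/M = Q S₀ / (V X) = 29900 × 602 / (20804 × 2760) = 0.3135 d⁻¹.

F/M ≈ 0.313 d⁻¹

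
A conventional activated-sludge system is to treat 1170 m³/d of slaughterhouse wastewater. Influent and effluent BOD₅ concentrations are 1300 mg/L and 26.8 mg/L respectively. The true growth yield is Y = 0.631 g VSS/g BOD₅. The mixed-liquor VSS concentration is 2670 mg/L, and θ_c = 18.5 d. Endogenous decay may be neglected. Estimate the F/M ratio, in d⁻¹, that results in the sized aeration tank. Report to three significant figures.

Biomass mass balance (decay neglected): V·X = Y·Q·(S₀ − S)·θ_c, so V = 0.631 × 1170 × (1300 − 26.8) × 18.5 / 2670 = 6513 m³.
F/M = applied load / biomass = Q·S₀/(V·X) = 1170 × 1300 / (6513 × 2670) = 0.08747 d⁻¹.

F/M ≈ 0.0875 d⁻¹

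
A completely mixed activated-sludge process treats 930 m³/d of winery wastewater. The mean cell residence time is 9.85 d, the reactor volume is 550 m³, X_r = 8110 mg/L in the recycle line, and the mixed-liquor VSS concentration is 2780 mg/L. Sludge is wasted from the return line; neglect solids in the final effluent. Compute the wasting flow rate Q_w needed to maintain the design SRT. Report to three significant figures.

Wasting from the return line (neglecting effluent solids): Q_w = V·X / (θ_c·X_r) = 550.0 × 2780 / (9.85 × 8110) = 19.14 m³/d.

Q_w ≈ 19.1 m³/d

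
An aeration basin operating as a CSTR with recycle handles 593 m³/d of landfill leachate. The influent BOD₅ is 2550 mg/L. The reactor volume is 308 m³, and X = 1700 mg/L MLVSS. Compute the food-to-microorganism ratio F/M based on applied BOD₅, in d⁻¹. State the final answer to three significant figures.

F/M ≈ 2.89 d⁻¹

Food-to-microorganism ratio F/M = Q S₀ / (V X) = 593 × 2550 / (308.0 × 1700) = 2.888 d⁻¹.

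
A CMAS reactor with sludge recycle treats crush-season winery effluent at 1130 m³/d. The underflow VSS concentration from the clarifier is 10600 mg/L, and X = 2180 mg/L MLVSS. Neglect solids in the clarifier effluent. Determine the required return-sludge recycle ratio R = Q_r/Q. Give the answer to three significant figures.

Mass balance around the secondary clarifier (neglecting effluent solids): R = X / (X_r − X) = 2180 / (10600 − 2180) = 0.2589.

R ≈ 0.259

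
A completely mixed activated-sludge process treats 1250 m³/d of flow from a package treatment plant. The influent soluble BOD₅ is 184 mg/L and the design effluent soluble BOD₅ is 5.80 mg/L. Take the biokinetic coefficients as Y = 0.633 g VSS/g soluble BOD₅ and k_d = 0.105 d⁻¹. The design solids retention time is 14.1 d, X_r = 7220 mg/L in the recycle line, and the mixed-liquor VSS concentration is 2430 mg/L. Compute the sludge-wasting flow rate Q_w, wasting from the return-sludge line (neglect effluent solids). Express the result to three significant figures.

Q_w ≈ 7.87 m³/d

From the SRT design equation V = Y Q (S₀−S) θ_c / [X (1 + k_d θ_c)] = 0.633 × 1250 × (184 − 5.80) × 14.1 / [2430 × (1 + 0.105 × 14.1)] = 1.99×10^6 / 6028 = 329.8 m³.
Wasting from the return line (neglecting effluent solids): Q_w = V·X / (θ_c·X_r) = 329.8 × 2430 / (14.1 × 7220) = 7.873 m³/d.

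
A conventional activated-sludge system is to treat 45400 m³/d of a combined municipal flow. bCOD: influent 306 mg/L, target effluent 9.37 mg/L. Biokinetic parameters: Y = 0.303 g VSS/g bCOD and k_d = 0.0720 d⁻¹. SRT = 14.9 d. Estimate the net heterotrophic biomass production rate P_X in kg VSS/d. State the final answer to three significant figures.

Correct the yield for decay: Y_obs = Y/(1 + k_d θ_c) = 0.303 / (1 + 0.0720 × 14.9) = 0.303 / 2.073 = 0.1462.
Mass of bCOD removed per day: Q(S₀ − S) = 45400 × 296.6 g/m³ = 13467 kg/d.
P_X = Y_obs · Q(S₀ − S) = 0.1462 × 13467 = 1969 kg VSS/d.

P_X ≈ 1970 kg VSS/d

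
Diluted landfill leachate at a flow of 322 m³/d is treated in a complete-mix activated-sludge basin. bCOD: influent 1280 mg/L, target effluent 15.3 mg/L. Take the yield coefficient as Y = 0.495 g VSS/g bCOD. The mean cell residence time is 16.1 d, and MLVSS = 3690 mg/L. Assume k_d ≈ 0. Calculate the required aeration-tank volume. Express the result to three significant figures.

Biomass mass balance (decay neglected): V·X = Y·Q·(S₀ − S)·θ_c, so V = 0.495 × 322 × (1280 − 15.3) × 16.1 / 3690 = 879.5 m³.

V ≈ 880 m³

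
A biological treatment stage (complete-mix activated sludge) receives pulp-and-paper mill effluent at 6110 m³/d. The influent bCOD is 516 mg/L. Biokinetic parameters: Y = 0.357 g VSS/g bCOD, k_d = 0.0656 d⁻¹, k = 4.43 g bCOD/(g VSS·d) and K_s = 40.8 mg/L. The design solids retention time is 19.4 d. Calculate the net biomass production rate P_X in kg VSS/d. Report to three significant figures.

From the Monod/SRT balance for a CMAS, S = K_s·(1+k_d θ_c)/[θ_c·(Y k − k_d) − 1] = 40.8 × (1 + 0.0656 × 19.4) / [19.4 × (0.357 × 4.43 − 0.0656) − 1] = 92.72 / 28.41 = 3.264 mg/L.
The observed yield is Y_obs = Y/(1 + k_d·θ_c) = 0.357 / (1 + 0.0656 × 19.4) = 0.357 / 2.273 = 0.1571 g VSS per g bCOD removed.
Q·(S₀ − S) = 6110 × (516 − 3.26) × 10⁻³ = 3133 kg/d removed.
Net biomass production P_X = Y_obs × Q·(S₀ − S) = 0.1571 × 3133 = 492.1 kg VSS/d.

P_X ≈ 492 kg VSS/d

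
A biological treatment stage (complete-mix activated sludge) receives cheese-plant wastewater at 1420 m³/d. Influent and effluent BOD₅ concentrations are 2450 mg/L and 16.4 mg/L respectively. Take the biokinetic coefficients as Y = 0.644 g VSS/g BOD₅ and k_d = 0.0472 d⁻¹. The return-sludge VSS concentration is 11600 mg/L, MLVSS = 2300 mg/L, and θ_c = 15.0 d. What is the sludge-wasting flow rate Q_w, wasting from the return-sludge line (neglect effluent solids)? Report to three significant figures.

From the SRT design equation V = Y Q (S₀−S) θ_c / [X (1 + k_d θ_c)] = 0.644 × 1420 × (2450 − 16.4) × 15.0 / [2300 × (1 + 0.0472 × 15.0)] = 3.34×10^7 / 3928 = 8498 m³.
θ_c = V·X/(Q_w·X_r) when wasting from the recycle, so Q_w = V·X/(θ_c·X_r) = 8498 × 2300 / (15.0 × 11600) = 112.3 m³/d.

Q_w ≈ 112 m³/d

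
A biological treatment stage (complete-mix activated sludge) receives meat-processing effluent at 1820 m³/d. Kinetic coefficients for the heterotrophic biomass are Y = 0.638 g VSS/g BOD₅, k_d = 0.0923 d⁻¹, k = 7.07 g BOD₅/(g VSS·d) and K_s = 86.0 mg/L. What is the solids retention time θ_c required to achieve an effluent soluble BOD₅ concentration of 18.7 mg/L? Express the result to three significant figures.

θ_c ≈ 1.40 d

At the target effluent, Y k S/(K_s+S) = 0.638×7.07×18.7/104.7 = 0.8056 d⁻¹.
1/θ_c = 0.8056 − 0.0923 = 0.7133 d⁻¹, so θ_c = 1.402 d.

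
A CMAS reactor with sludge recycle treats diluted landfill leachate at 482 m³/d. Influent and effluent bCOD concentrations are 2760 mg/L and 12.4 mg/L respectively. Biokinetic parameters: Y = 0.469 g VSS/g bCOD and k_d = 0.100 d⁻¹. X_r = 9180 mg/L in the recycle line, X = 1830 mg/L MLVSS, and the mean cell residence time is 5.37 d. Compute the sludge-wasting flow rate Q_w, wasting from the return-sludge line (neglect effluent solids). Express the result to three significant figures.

Q_w ≈ 44.0 m³/d

Rearranging the biomass balance for a CMAS with decay, V = Y·Q·ΔS·θ_c / [X·(1+k_d θ_c)] = 0.469 × 482 × (2760 − 12.4) × 5.37 / [1830 × (1 + 0.100 × 5.37)] = 3.34×10^6 / 2813 = 1186 m³.
Wasting from the return line (neglecting effluent solids): Q_w = V·X / (θ_c·X_r) = 1186 × 1830 / (5.37 × 9180) = 44.02 m³/d.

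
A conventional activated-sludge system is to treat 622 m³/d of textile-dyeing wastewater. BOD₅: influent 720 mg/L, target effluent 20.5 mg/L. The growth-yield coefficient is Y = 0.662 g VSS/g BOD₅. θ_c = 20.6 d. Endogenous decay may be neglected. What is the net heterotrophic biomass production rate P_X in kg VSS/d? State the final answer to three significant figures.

Since k_d ≈ 0, Y_obs = Y = 0.662 g VSS/g BOD₅.
Mass of BOD₅ removed per day: Q(S₀ − S) = 622 × 699.5 g/m³ = 435.1 kg/d.
Biomass produced: P_X = Y_obs·Q·ΔS = 0.6620 × 435.1 ≈ 288.0 kg VSS/d.

P_X ≈ 288 kg VSS/d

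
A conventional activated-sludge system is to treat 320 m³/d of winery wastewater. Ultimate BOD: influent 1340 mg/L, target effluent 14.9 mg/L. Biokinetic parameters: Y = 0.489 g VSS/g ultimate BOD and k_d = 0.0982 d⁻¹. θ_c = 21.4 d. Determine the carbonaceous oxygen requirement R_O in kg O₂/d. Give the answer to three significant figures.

R_O ≈ 329 kg O₂/d

Correct the yield for decay: Y_obs = Y/(1 + k_d θ_c) = 0.489 / (1 + 0.0982 × 21.4) = 0.489 / 3.101 = 0.1577.
Mass of ultimate BOD removed per day: Q(S₀ − S) = 320 × 1325 g/m³ = 424.0 kg/d.
Net sludge production P_X = 0.1577 × 424.0 = 66.86 kg VSS/d.
Carbonaceous O₂ demand = substrate oxidised − cell-mass equivalent = 424.0 − 1.42 × 66.86 = 329.1 kg O₂/d.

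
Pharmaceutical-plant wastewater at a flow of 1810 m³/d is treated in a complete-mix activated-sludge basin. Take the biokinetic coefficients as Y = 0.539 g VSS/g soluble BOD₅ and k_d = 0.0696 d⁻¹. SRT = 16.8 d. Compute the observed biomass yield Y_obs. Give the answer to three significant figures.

Observed yield with endogenous decay: Y_obs = Y / (1 + k_d·θ_c) = 0.539 / (1 + 0.0696 × 16.8) = 0.539 / 2.169 = 0.2485 g VSS/g soluble BOD₅.

Y_obs ≈ 0.248 g VSS/g soluble BOD₅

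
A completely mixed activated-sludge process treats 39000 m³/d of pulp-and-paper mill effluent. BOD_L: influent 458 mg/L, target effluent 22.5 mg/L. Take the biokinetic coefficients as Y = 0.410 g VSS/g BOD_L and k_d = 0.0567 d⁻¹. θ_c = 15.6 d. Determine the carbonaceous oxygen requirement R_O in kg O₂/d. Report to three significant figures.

Observed yield with endogenous decay: Y_obs = Y / (1 + k_d·θ_c) = 0.410 / (1 + 0.0567 × 15.6) = 0.410 / 1.885 = 0.2176 g VSS/g BOD_L.
ΔS = 458 − 22.5 = 435.5 mg/L, so the substrate removal rate is 39000 × 435.5/1000 = 16984 kg BOD_L/d.
Biomass synthesised: P_X = Y_obs × 16984 = 3695 kg VSS/d.
Carbonaceous O₂ demand = substrate oxidised − cell-mass equivalent = 16984 − 1.42 × 3695 = 11737 kg O₂/d.

R_O ≈ 11700 kg O₂/d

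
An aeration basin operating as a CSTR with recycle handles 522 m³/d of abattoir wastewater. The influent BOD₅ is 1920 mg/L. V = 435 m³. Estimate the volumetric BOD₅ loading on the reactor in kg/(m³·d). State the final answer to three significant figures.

L_v ≈ 2.30 kg BOD₅/(m³·d)

Applied BOD₅ load per unit volume = Q·S₀/V = (522 × 1920/1000)/435.0 = 2.304 kg BOD₅·m⁻³·d⁻¹.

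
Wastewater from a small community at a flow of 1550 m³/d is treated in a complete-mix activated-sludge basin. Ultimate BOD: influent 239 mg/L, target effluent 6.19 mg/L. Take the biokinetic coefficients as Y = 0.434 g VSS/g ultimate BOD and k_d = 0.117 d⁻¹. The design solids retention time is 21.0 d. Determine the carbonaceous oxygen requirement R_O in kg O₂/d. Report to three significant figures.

Y_obs = Y / (1 + k_d θ_c) = 0.434 / (1 + 0.117 × 21.0) = 0.434 / 3.457 = 0.1255.
Mass of ultimate BOD removed per day: Q(S₀ − S) = 1550 × 232.8 g/m³ = 360.9 kg/d.
Net sludge production P_X = 0.1255 × 360.9 = 45.30 kg VSS/d.
R_O = Q·ΔS − 1.42 P_X = 360.9 − 64.33 = 296.5 kg O₂/d.

R_O ≈ 297 kg O₂/d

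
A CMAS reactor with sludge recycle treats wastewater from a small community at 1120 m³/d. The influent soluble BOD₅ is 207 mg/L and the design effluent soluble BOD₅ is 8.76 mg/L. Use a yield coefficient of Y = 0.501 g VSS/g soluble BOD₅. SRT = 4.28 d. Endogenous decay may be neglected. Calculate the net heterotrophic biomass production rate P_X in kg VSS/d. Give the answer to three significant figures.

With endogenous decay neglected, the observed yield equals the true yield: Y_obs = Y = 0.501 g VSS/g soluble BOD₅.
Q·(S₀ − S) = 1120 × (207 − 8.76) × 10⁻³ = 222.0 kg/d removed.
Net biomass production P_X = Y_obs × Q·(S₀ − S) = 0.5010 × 222.0 = 111.2 kg VSS/d.

P_X ≈ 111 kg VSS/d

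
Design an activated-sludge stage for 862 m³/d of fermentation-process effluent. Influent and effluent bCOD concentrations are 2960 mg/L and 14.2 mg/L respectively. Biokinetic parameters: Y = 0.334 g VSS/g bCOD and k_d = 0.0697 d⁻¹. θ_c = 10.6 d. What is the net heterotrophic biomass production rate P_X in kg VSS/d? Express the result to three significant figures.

The observed yield is Y_obs = Y/(1 + k_d·θ_c) = 0.334 / (1 + 0.0697 × 10.6) = 0.334 / 1.739 = 0.1921 g VSS per g bCOD removed.
Mass of bCOD removed per day: Q(S₀ − S) = 862 × 2946 g/m³ = 2539 kg/d.
P_X = Y_obs · Q(S₀ − S) = 0.1921 × 2539 = 487.8 kg VSS/d.

P_X ≈ 488 kg VSS/d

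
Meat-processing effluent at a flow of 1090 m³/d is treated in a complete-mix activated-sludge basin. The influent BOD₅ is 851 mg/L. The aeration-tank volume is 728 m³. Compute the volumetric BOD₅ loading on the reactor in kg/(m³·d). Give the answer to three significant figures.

Applied BOD₅ load per unit volume = Q·S₀/V = (1090 × 851/1000)/728.0 = 1.274 kg BOD₅·m⁻³·d⁻¹.

L_v ≈ 1.27 kg BOD₅/(m³·d)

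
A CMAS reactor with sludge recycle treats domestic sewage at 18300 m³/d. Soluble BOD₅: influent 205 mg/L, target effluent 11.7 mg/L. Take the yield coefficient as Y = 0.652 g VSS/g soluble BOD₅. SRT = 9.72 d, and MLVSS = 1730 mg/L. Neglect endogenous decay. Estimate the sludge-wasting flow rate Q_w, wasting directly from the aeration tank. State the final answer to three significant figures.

Q_w ≈ 1330 m³/d

With k_d = 0 the design equation reduces to V = Y Q (S₀−S) θ_c / X = 0.652 × 18300 × (205 − 11.7) × 9.72 / 1730 = 12958 m³.
For wasting at MLVSS concentration, Q_w = V/θ_c = 12958/9.72 = 1333 m³/d.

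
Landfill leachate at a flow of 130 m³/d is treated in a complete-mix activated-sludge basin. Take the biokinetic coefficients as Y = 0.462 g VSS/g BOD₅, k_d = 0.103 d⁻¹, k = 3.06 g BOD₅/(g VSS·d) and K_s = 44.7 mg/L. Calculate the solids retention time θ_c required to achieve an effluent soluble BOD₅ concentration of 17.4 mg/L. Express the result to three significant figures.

From 1/θ_c = Y·k·S/(K_s + S) − k_d: Y·k·S/(K_s+S) = 0.462 × 3.06 × 17.4 / (44.7 + 17.4) = 0.3961 d⁻¹.
θ_c = 1/(μ − k_d) = 1/(0.3961 − 0.103) = 1/0.2931 = 3.412 d.

θ_c ≈ 3.41 d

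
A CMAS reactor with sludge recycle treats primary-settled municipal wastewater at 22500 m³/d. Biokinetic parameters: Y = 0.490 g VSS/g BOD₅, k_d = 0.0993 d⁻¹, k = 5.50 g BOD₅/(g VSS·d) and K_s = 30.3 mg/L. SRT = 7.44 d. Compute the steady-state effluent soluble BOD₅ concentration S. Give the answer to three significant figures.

For a completely mixed reactor with recycle the Lawrence–McCarty relation gives S = K_s·(1 + k_d·θ_c) / [θ_c·(Y·k − k_d) − 1] = 30.3 × (1 + 0.0993 × 7.44) / [7.44 × (0.490 × 5.50 − 0.0993) − 1] = 52.69 / 18.31 = 2.877 mg/L.

S ≈ 2.88 mg/L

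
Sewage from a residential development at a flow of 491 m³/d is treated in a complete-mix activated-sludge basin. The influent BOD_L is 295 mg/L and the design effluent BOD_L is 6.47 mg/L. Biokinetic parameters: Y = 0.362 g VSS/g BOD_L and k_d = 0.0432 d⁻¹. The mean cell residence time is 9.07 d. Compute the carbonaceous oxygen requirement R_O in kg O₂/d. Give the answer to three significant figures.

R_O ≈ 89.3 kg O₂/d

Y_obs = Y / (1 + k_d θ_c) = 0.362 / (1 + 0.0432 × 9.07) = 0.362 / 1.392 = 0.2601.
Substrate removed = Q·(S₀ − S) = 491 m³/d × (295 − 6.47) g/m³ = 1.42×10^5 g/d = 141.7 kg/d.
P_X = Y_obs·Q·(S₀ − S) = 0.2601 × 141.7 = 36.85 kg VSS/d.
R_O = Q·(S₀ − S) − 1.42·P_X = 141.7 − 1.42 × 36.85 = 89.35 kg O₂/d.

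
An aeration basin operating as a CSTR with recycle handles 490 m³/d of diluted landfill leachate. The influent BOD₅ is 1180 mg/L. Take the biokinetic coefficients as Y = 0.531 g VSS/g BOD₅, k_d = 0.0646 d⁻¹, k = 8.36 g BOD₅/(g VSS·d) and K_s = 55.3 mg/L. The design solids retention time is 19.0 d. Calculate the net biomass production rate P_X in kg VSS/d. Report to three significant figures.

P_X ≈ 138 kg VSS/d

For a completely mixed reactor with recycle the Lawrence–McCarty relation gives S = K_s·(1 + k_d·θ_c) / [θ_c·(Y·k − k_d) − 1] = 55.3 × (1 + 0.0646 × 19.0) / [19.0 × (0.531 × 8.36 − 0.0646) − 1] = 123.2 / 82.12 = 1.500 mg/L.
Correct the yield for decay: Y_obs = Y/(1 + k_d θ_c) = 0.531 / (1 + 0.0646 × 19.0) = 0.531 / 2.227 = 0.2384.
Q·(S₀ − S) = 490 × (1180 − 1.50) × 10⁻³ = 577.5 kg/d removed.
P_X = Y_obs · Q(S₀ − S) = 0.2384 × 577.5 = 137.7 kg VSS/d.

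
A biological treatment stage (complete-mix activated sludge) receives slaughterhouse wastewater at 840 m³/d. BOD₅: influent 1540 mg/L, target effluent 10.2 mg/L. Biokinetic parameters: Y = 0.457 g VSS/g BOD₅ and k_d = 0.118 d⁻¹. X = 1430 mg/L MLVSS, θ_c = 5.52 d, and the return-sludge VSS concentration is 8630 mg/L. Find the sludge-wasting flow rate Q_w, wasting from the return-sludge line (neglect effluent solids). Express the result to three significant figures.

Q_w ≈ 41.2 m³/d

Rearranging the biomass balance for a CMAS with decay, V = Y·Q·ΔS·θ_c / [X·(1+k_d θ_c)] = 0.457 × 840 × (1540 − 10.2) × 5.52 / [1430 × (1 + 0.118 × 5.52)] = 3.24×10^6 / 2361 = 1373 m³.
θ_c = V·X/(Q_w·X_r) when wasting from the recycle, so Q_w = V·X/(θ_c·X_r) = 1373 × 1430 / (5.52 × 8630) = 41.21 m³/d.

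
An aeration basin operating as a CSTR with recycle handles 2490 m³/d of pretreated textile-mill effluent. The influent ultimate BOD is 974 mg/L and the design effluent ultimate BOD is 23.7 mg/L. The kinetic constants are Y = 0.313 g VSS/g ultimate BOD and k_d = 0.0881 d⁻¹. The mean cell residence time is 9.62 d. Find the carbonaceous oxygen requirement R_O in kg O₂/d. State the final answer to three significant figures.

Correct the yield for decay: Y_obs = Y/(1 + k_d θ_c) = 0.313 / (1 + 0.0881 × 9.62) = 0.313 / 1.848 = 0.1694.
ΔS = 974 − 23.7 = 950.3 mg/L, so the substrate removal rate is 2490 × 950.3/1000 = 2366 kg ultimate BOD/d.
P_X = Y_obs·Q·(S₀ − S) = 0.1694 × 2366 = 400.9 kg VSS/d.
Carbonaceous O₂ demand = substrate oxidised − cell-mass equivalent = 2366 − 1.42 × 400.9 = 1797 kg O₂/d.

R_O ≈ 1800 kg O₂/d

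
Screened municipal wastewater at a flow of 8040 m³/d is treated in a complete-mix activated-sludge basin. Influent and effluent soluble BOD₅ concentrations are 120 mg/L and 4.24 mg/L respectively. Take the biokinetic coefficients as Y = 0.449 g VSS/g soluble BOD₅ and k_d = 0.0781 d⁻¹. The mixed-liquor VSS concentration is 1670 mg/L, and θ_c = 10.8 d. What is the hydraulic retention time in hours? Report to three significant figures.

τ ≈ 4.38 h

From the SRT design equation V = Y Q (S₀−S) θ_c / [X (1 + k_d θ_c)] = 0.449 × 8040 × (120 − 4.24) × 10.8 / [1670 × (1 + 0.0781 × 10.8)] = 4.51×10^6 / 3079 = 1466 m³.
HRT = V/Q = 1466 m³ / 8040 m³·d⁻¹ = 0.1823 d × 24 = 4.376 h.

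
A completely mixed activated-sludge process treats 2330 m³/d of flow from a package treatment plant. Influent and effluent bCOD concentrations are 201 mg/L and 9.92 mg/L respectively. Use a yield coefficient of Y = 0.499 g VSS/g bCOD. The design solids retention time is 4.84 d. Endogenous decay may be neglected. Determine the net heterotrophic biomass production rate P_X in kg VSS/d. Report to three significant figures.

With endogenous decay neglected, the observed yield equals the true yield: Y_obs = Y = 0.499 g VSS/g bCOD.
Mass of bCOD removed per day: Q(S₀ − S) = 2330 × 191.1 g/m³ = 445.2 kg/d.
So the net sludge growth is P_X = 0.4990 × 445.2 = 222.2 kg VSS/d.

P_X ≈ 222 kg VSS/d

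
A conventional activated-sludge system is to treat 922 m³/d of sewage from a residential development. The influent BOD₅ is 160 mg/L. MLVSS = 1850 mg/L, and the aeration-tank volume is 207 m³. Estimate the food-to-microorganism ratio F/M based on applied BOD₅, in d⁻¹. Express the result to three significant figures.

F/M ≈ 0.385 d⁻¹

F/M = Q·S₀ / (V·X) = 922 × 160 / (207.0 × 1850) = 0.3852 g BOD₅·(g VSS·d)⁻¹.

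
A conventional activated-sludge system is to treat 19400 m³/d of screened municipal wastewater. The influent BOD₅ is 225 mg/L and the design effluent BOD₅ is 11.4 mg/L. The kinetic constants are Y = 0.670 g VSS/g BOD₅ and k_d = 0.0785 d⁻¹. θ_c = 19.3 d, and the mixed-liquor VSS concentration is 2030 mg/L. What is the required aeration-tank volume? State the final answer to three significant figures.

From the SRT design equation V = Y Q (S₀−S) θ_c / [X (1 + k_d θ_c)] = 0.670 × 19400 × (225 − 11.4) × 19.3 / [2030 × (1 + 0.0785 × 19.3)] = 5.36×10^7 / 5106 = 10495 m³.

V ≈ 10500 m³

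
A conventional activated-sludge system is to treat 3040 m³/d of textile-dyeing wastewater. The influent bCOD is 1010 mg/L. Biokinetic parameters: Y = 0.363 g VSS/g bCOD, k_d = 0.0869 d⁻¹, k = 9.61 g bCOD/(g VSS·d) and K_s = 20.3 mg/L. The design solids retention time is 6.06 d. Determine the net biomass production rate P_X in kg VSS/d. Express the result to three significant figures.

P_X ≈ 729 kg VSS/d

From the Monod/SRT balance for a CMAS, S = K_s·(1+k_d θ_c)/[θ_c·(Y k − k_d) − 1] = 20.3 × (1 + 0.0869 × 6.06) / [6.06 × (0.363 × 9.61 − 0.0869) − 1] = 30.99 / 19.61 = 1.580 mg/L.
The observed yield is Y_obs = Y/(1 + k_d·θ_c) = 0.363 / (1 + 0.0869 × 6.06) = 0.363 / 1.527 = 0.2378 g VSS per g bCOD removed.
Substrate removed = Q·(S₀ − S) = 3040 m³/d × (1010 − 1.58) g/m³ = 3.07×10^6 g/d = 3066 kg/d.
Biomass produced: P_X = Y_obs·Q·ΔS = 0.2378 × 3066 ≈ 728.9 kg VSS/d.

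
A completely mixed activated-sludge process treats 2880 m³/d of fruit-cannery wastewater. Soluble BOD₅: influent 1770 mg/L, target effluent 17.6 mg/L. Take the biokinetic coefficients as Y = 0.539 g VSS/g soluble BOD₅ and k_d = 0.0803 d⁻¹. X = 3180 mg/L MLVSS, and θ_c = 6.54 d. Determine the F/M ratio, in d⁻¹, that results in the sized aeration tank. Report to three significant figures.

F/M ≈ 0.437 d⁻¹

Rearranging the biomass balance for a CMAS with decay, V = Y·Q·ΔS·θ_c / [X·(1+k_d θ_c)] = 0.539 × 2880 × (1770 − 17.6) × 6.54 / [3180 × (1 + 0.0803 × 6.54)] = 1.78×10^7 / 4850 = 3668 m³.
F/M = Q·S₀ / (V·X) = 2880 × 1770 / (3668 × 3180) = 0.4370 g soluble BOD₅·(g VSS·d)⁻¹.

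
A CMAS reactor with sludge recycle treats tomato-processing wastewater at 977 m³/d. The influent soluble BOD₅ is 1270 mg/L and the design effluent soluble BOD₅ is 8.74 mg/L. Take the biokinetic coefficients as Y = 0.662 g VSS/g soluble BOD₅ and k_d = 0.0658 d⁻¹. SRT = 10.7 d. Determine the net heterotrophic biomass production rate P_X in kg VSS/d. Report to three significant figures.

Y_obs = Y / (1 + k_d θ_c) = 0.662 / (1 + 0.0658 × 10.7) = 0.662 / 1.704 = 0.3885.
Mass of soluble BOD₅ removed per day: Q(S₀ − S) = 977 × 1261 g/m³ = 1232 kg/d.
P_X = Y_obs · Q(S₀ − S) = 0.3885 × 1232 = 478.7 kg VSS/d.

P_X ≈ 479 kg VSS/d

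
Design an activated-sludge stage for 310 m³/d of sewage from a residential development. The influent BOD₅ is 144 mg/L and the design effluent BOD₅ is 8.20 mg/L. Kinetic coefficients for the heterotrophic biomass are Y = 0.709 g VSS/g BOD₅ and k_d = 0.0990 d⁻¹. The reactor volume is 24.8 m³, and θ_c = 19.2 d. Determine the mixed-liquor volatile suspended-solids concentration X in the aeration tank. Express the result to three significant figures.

X ≈ 7970 mg/L

Solving the biomass balance for X: X = Y Q (S₀−S) θ_c / [V (1+k_d θ_c)] = 0.709 × 310 × (144 − 8.20) × 19.2 / [24.8 × (1 + 0.0990 × 19.2)] = 7966 mg/L.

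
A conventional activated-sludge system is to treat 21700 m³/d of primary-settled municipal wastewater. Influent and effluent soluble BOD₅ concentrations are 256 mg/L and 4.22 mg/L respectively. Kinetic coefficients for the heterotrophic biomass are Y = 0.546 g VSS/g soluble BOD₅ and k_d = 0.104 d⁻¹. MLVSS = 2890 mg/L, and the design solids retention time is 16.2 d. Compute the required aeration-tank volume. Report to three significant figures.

V ≈ 6230 m³

From the SRT design equation V = Y Q (S₀−S) θ_c / [X (1 + k_d θ_c)] = 0.546 × 21700 × (256 − 4.22) × 16.2 / [2890 × (1 + 0.104 × 16.2)] = 4.83×10^7 / 7759 = 6228 m³.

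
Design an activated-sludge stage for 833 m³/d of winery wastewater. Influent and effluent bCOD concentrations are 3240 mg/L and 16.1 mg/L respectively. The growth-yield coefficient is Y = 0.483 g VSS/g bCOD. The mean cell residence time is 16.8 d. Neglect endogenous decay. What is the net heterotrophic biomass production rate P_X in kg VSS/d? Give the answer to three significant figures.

With endogenous decay neglected, the observed yield equals the true yield: Y_obs = Y = 0.483 g VSS/g bCOD.
Q·(S₀ − S) = 833 × (3240 − 16.1) × 10⁻³ = 2686 kg/d removed.
P_X = Y_obs · Q(S₀ − S) = 0.4830 × 2686 = 1297 kg VSS/d.

P_X ≈ 1300 kg VSS/d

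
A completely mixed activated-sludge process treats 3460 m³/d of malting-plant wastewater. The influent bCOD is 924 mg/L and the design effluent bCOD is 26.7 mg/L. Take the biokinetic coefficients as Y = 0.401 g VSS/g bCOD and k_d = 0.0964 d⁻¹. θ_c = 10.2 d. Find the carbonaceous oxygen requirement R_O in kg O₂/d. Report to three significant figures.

Correct the yield for decay: Y_obs = Y/(1 + k_d θ_c) = 0.401 / (1 + 0.0964 × 10.2) = 0.401 / 1.983 = 0.2022.
Mass of bCOD removed per day: Q(S₀ − S) = 3460 × 897.3 g/m³ = 3105 kg/d.
P_X = Y_obs·Q·(S₀ − S) = 0.2022 × 3105 = 627.7 kg VSS/d.
Carbonaceous O₂ demand = substrate oxidised − cell-mass equivalent = 3105 − 1.42 × 627.7 = 2213 kg O₂/d.

R_O ≈ 2210 kg O₂/d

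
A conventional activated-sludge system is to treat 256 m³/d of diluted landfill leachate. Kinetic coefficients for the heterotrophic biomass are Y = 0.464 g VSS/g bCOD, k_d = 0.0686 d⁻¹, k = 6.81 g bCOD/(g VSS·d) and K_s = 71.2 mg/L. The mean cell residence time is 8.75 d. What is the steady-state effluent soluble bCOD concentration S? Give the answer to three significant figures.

S ≈ 4.37 mg/L

For a completely mixed reactor with recycle the Lawrence–McCarty relation gives S = K_s·(1 + k_d·θ_c) / [θ_c·(Y·k − k_d) − 1] = 71.2 × (1 + 0.0686 × 8.75) / [8.75 × (0.464 × 6.81 − 0.0686) − 1] = 113.9 / 26.05 = 4.374 mg/L.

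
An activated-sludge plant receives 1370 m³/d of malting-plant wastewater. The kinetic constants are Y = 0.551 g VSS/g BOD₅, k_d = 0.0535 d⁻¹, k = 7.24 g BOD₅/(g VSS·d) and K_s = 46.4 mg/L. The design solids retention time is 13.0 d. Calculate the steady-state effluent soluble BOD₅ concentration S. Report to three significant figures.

S ≈ 1.57 mg/L

From the Monod/SRT balance for a CMAS, S = K_s·(1+k_d θ_c)/[θ_c·(Y k − k_d) − 1] = 46.4 × (1 + 0.0535 × 13.0) / [13.0 × (0.551 × 7.24 − 0.0535) − 1] = 78.67 / 50.16 = 1.568 mg/L.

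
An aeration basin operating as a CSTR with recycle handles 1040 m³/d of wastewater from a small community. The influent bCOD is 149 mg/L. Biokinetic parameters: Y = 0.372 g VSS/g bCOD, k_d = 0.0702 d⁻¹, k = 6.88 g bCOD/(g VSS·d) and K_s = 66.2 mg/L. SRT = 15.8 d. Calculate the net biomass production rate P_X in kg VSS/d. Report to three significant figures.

From the Monod/SRT balance for a CMAS, S = K_s·(1+k_d θ_c)/[θ_c·(Y k − k_d) − 1] = 66.2 × (1 + 0.0702 × 15.8) / [15.8 × (0.372 × 6.88 − 0.0702) − 1] = 139.6 / 38.33 = 3.643 mg/L.
Observed yield with endogenous decay: Y_obs = Y / (1 + k_d·θ_c) = 0.372 / (1 + 0.0702 × 15.8) = 0.372 / 2.109 = 0.1764 g VSS/g bCOD.
Q·(S₀ − S) = 1040 × (149 − 3.64) × 10⁻³ = 151.2 kg/d removed.
P_X = Y_obs · Q(S₀ − S) = 0.1764 × 151.2 = 26.66 kg VSS/d.

P_X ≈ 26.7 kg VSS/d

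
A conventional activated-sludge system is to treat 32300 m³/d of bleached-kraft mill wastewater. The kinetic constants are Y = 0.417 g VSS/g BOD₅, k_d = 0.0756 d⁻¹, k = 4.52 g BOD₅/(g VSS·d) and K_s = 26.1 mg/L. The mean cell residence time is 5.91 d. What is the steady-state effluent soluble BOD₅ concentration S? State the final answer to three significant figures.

From the Monod/SRT balance for a CMAS, S = K_s·(1+k_d θ_c)/[θ_c·(Y k − k_d) − 1] = 26.1 × (1 + 0.0756 × 5.91) / [5.91 × (0.417 × 4.52 − 0.0756) − 1] = 37.76 / 9.693 = 3.896 mg/L.

S ≈ 3.90 mg/L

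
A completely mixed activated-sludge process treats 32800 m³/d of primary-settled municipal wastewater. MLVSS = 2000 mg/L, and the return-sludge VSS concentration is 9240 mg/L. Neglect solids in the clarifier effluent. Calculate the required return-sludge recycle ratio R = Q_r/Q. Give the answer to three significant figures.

R ≈ 0.276

Solids balance on the clarifier gives (1+R)X = R·X_r, so R = X/(X_r − X) = 2000 / (9240 − 2000) = 0.2762.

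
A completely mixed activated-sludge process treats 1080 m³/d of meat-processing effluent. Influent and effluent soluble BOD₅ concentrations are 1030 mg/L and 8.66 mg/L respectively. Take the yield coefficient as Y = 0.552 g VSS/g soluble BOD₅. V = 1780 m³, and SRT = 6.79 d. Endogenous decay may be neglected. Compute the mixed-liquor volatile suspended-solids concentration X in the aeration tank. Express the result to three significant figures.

Without decay, X = Y Q (S₀−S) θ_c / V = 0.552 × 1080 × (1030 − 8.66) × 6.79 / 1780 = 2323 mg/L.

X ≈ 2320 mg/L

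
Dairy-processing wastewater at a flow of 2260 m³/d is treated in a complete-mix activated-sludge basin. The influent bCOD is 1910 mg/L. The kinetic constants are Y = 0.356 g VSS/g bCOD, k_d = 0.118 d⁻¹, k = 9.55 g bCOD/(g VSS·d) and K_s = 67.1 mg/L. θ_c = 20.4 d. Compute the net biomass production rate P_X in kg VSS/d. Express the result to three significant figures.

P_X ≈ 450 kg VSS/d

From the Monod/SRT balance for a CMAS, S = K_s·(1+k_d θ_c)/[θ_c·(Y k − k_d) − 1] = 67.1 × (1 + 0.118 × 20.4) / [20.4 × (0.356 × 9.55 − 0.118) − 1] = 228.6 / 65.95 = 3.467 mg/L.
Observed yield with endogenous decay: Y_obs = Y / (1 + k_d·θ_c) = 0.356 / (1 + 0.118 × 20.4) = 0.356 / 3.407 = 0.1045 g VSS/g bCOD.
ΔS = 1910 − 3.47 = 1907 mg/L, so the substrate removal rate is 2260 × 1907/1000 = 4309 kg bCOD/d.
Biomass produced: P_X = Y_obs·Q·ΔS = 0.1045 × 4309 ≈ 450.2 kg VSS/d.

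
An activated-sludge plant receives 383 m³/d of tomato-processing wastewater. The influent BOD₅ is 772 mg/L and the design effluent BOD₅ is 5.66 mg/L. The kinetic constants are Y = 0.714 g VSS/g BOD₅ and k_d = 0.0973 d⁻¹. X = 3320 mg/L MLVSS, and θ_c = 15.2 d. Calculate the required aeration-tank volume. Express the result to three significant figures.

Steady-state biomass mass balance: V·X·(1 + k_d·θ_c) = Y·Q·(S₀ − S)·θ_c, so V = 0.714 × 383 × (772 − 5.66) × 15.2 / [3320 × (1 + 0.0973 × 15.2)] = 3.19×10^6 / 8230 = 387.0 m³.

V ≈ 387 m³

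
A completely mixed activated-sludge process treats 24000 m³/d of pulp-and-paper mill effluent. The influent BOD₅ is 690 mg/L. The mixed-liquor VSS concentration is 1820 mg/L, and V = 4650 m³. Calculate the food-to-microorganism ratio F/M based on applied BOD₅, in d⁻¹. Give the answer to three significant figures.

F/M ≈ 1.96 d⁻¹

F/M = Q·S₀ / (V·X) = 24000 × 690 / (4650 × 1820) = 1.957 g BOD₅·(g VSS·d)⁻¹.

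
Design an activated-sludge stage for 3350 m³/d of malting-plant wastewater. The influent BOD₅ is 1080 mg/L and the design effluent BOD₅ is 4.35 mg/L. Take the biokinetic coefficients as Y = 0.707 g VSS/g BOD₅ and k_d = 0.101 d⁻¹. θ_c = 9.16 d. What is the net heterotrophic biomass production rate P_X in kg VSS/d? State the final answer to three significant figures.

The observed yield is Y_obs = Y/(1 + k_d·θ_c) = 0.707 / (1 + 0.101 × 9.16) = 0.707 / 1.925 = 0.3672 g VSS per g BOD₅ removed.
Substrate removed = Q·(S₀ − S) = 3350 m³/d × (1080 − 4.35) g/m³ = 3.6×10^6 g/d = 3603 kg/d.
P_X = Y_obs · Q(S₀ − S) = 0.3672 × 3603 = 1323 kg VSS/d.

P_X ≈ 1320 kg VSS/d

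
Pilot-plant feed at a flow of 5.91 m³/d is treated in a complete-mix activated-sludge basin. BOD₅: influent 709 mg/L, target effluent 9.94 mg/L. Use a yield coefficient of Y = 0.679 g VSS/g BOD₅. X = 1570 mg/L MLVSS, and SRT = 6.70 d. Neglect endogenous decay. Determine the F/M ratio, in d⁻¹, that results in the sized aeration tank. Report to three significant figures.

F/M ≈ 0.223 d⁻¹

Biomass mass balance (decay neglected): V·X = Y·Q·(S₀ − S)·θ_c, so V = 0.679 × 5.91 × (709 − 9.94) × 6.70 / 1570 = 11.97 m³.
F/M = applied load / biomass = Q·S₀/(V·X) = 5.91 × 709 / (11.97 × 1570) = 0.2229 d⁻¹.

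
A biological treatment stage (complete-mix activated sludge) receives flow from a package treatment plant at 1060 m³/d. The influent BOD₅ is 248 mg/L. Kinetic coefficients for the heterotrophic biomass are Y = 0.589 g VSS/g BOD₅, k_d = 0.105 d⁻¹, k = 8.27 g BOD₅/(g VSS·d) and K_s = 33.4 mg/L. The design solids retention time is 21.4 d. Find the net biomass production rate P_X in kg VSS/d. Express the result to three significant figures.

From the Monod/SRT balance for a CMAS, S = K_s·(1+k_d θ_c)/[θ_c·(Y k − k_d) − 1] = 33.4 × (1 + 0.105 × 21.4) / [21.4 × (0.589 × 8.27 − 0.105) − 1] = 108.4 / 101.0 = 1.074 mg/L.
The observed yield is Y_obs = Y/(1 + k_d·θ_c) = 0.589 / (1 + 0.105 × 21.4) = 0.589 / 3.247 = 0.1814 g VSS per g BOD₅ removed.
Substrate removed = Q·(S₀ − S) = 1060 m³/d × (248 − 1.07) g/m³ = 2.62×10^5 g/d = 261.7 kg/d.
Net biomass production P_X = Y_obs × Q·(S₀ − S) = 0.1814 × 261.7 = 47.48 kg VSS/d.

P_X ≈ 47.5 kg VSS/d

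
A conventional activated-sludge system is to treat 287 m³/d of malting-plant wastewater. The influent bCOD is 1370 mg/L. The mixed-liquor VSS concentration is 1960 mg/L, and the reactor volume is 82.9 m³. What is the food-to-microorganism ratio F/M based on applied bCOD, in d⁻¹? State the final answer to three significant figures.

F/M ≈ 2.42 d⁻¹

Food-to-microorganism ratio F/M = Q S₀ / (V X) = 287 × 1370 / (82.90 × 1960) = 2.420 d⁻¹.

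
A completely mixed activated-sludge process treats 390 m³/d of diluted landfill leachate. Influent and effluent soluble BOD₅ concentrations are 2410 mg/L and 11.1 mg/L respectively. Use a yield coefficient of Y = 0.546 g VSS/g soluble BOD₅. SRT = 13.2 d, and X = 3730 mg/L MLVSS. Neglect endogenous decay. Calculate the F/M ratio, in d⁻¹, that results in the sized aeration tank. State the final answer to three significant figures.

F/M ≈ 0.139 d⁻¹

With k_d = 0 the design equation reduces to V = Y Q (S₀−S) θ_c / X = 0.546 × 390 × (2410 − 11.1) × 13.2 / 3730 = 1808 m³.
Food-to-microorganism ratio F/M = Q S₀ / (V X) = 390 × 2410 / (1808 × 3730) = 0.1394 d⁻¹.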